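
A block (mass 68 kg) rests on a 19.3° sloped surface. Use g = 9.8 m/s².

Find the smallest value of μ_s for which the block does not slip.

At the slip threshold m g sin θ = μ_s m g cos θ, so μ_s,min = tan θ.
μ_s,min = tan 19.3° = 0.35.

μ_s,min ≈ 0.35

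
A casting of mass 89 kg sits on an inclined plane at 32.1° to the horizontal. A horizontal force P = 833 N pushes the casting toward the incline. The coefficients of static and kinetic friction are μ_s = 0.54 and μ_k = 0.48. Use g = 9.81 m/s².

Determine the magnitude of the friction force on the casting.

Resolve perpendicular to the incline: N = m g cos θ + P sin θ = 89×9.81×cos 32.1° + 833×sin 32.1° = 1182 N.
Along the incline, the net driving force (taking up-slope positive) is P cos θ − m g sin θ = 705.7 − 464 = 241.7 N, so equilibrium requires friction f = -241.7 N (down-slope).
Maximum static friction: μ_s N = 0.54 × 1182 = 638.4 N.
Since 241.7 N is within the 638.4 N limit, the casting stays put and friction is exactly 242 N.

f ≈ 242 N (down the incline)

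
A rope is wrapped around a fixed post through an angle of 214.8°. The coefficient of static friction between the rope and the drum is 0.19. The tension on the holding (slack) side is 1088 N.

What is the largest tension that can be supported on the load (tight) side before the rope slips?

At impending slip the capstan equation gives T₂/T₁ = e^{μβ} with β in radians.
β = 214.8° × π/180 = 3.749 rad.
e^{μβ} = e^{0.19×3.749} = 2.039.
T₂ = T₁ · e^{μβ} = 1088 × 2.039 = 2220 N.

T_max ≈ 2220 N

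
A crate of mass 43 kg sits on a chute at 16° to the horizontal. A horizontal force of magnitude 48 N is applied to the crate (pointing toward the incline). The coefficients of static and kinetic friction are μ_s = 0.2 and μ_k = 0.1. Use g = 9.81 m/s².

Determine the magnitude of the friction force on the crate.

The horizontal push has a component P sin θ into the surface, so N = m g cos θ + P sin θ = 405.5 + 13.23 = 418.7 N.
Along the incline, the net driving force (taking up-slope positive) is P cos θ − m g sin θ = 46.14 − 116.3 = -70.13 N, so equilibrium requires friction f = 70.13 N (up-slope).
Maximum static friction: μ_s N = 0.2 × 418.7 = 83.74 N.
Since 70.13 N is within the 83.74 N limit, the crate stays put and friction is exactly 70.1 N.

f ≈ 70.1 N (up the incline)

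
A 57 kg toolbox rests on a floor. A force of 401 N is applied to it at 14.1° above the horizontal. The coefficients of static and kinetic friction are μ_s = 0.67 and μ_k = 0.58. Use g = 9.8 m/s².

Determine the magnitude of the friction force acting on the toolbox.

N = m g − P sin α = 558.6 − 401×sin 14.1° = 460.9 N.
For equilibrium, f = P cos α = 401×cos 14.1° = 388.9 N.
μ_s N = 0.67 × 460.9 = 308.8 N.
388.9 > 308.8 N → the toolbox slides; f = μ_k N = 0.58×460.9 = 267 N.

f ≈ 267 N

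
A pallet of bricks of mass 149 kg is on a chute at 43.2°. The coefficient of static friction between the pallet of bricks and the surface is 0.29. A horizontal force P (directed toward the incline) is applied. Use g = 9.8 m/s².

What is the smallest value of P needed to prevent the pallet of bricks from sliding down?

The pallet of bricks tends to slide down (tan θ > μ_s), so at the point of impending slip friction acts up-slope at its limit: f = μ_s N.
Perpendicular to the incline: N = m g cos θ + P sin θ.
Along the incline: P cos θ + μ_s N = m g sin θ, i.e. P cos θ + μ_s (m g cos θ + P sin θ) = m g sin θ.
Solving, P (cos θ + μ_s sin θ) = m g (sin θ − μ_s cos θ), so P = 1460×0.4731/0.9275 = 745 N.

P_min ≈ 745 N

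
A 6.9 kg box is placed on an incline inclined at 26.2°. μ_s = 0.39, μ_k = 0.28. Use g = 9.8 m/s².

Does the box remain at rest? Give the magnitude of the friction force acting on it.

f ≈ 17 N

N = m g cos θ = 60.7 N.
Down-slope weight component: m g sin θ = 29.9 N.
μ_s N = 23.7 N.
29.9 > 23.7 N, so it slides; kinetic friction f = μ_k N = 0.28×60.7 = 17 N.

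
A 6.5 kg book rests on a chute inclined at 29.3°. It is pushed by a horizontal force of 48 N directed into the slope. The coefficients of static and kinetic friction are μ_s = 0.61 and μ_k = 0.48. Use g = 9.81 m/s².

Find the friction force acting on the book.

Resolve perpendicular to the incline: N = m g cos θ + P sin θ = 6.5×9.81×cos 29.3° + 48×sin 29.3° = 79.1 N.
Parallel to the incline: P cos θ − m g sin θ = 41.86 − 31.21 = 10.65 N; the friction needed to balance this is 10.65 N acting down the slope.
The limit of static friction is μ_s N = 48.25 N.
|f_req| = 10.65 ≤ 48.25 N → the book is in equilibrium; friction equals the required value.

f ≈ 10.7 N (down the incline)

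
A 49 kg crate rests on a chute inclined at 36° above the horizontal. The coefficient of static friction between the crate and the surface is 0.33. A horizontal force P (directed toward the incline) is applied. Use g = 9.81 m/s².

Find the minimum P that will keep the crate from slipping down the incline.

The crate tends to slide down (tan θ > μ_s), so at the point of impending slip friction acts up-slope at its limit: f = μ_s N.
Perpendicular to the incline: N = m g cos θ + P sin θ.
Along the incline: P cos θ + μ_s N = m g sin θ, i.e. P cos θ + μ_s (m g cos θ + P sin θ) = m g sin θ.
Solving, P (cos θ + μ_s sin θ) = m g (sin θ − μ_s cos θ), so P = 481×0.3208/1.003 = 154 N.

P_min ≈ 154 N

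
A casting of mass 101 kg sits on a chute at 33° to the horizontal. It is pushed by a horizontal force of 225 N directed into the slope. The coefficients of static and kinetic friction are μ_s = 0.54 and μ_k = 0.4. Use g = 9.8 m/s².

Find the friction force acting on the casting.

Resolve perpendicular to the incline: N = m g cos θ + P sin θ = 101×9.8×cos 33° + 225×sin 33° = 952.7 N.
Parallel to the incline: P cos θ − m g sin θ = 188.7 − 539.1 = -350.4 N; the friction needed to balance this is 350.4 N acting up the slope.
Maximum static friction: μ_s N = 0.54 × 952.7 = 514.4 N.
|f_req| = 350.4 ≤ 514.4 N → the casting is in equilibrium; friction equals the required value.

f ≈ 350 N (up the incline)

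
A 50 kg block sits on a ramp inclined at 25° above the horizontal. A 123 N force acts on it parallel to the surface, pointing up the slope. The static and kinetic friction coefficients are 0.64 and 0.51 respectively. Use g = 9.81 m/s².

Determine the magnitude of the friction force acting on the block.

The normal reaction is N = m g cos θ = 444.5 N.
For equilibrium along the incline the friction force must supply f = m g sin θ − P = 207.3 − 123 = 84.29 N (positive meaning up-slope).
The static-friction ceiling is μ_s N = 0.64 × 444.5 = 284.5 N.
Since |84.29| ≤ 284.5 N, static friction is sufficient; f equals the required value, not μ_s N.

f ≈ 84.3 N (up the incline)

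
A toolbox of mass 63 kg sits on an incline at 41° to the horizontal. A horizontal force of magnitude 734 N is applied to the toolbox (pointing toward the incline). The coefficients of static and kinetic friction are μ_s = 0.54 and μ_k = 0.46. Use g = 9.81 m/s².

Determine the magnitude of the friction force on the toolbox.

f ≈ 148 N (down the incline)

Normal direction: N = m g cos θ + P sin θ = 948 N.
Along the incline, the net driving force (taking up-slope positive) is P cos θ − m g sin θ = 554 − 405.5 = 148.5 N, so equilibrium requires friction f = -148.5 N (down-slope).
Maximum static friction: μ_s N = 0.54 × 948 = 511.9 N.
Since 148.5 N is within the 511.9 N limit, the toolbox stays put and friction is exactly 148 N.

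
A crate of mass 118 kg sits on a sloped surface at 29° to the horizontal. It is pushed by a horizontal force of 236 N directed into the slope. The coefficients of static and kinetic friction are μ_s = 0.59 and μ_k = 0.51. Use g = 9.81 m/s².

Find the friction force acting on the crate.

f ≈ 355 N (up the incline)

The horizontal push has a component P sin θ into the surface, so N = m g cos θ + P sin θ = 1012 + 114.4 = 1127 N.
Along the incline, the net driving force (taking up-slope positive) is P cos θ − m g sin θ = 206.4 − 561.2 = -354.8 N, so equilibrium requires friction f = 354.8 N (up-slope).
The limit of static friction is μ_s N = 664.8 N.
|f_req| = 354.8 ≤ 664.8 N → the crate is in equilibrium; friction equals the required value.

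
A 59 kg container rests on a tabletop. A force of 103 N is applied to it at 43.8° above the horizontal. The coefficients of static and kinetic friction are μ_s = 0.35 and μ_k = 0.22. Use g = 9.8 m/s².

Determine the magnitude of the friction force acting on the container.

f ≈ 74.3 N

N = m g − P sin α = 578.2 − 103×sin 43.8° = 506.9 N.
For equilibrium, f = P cos α = 103×cos 43.8° = 74.34 N.
μ_s N = 0.35 × 506.9 = 177.4 N.
74.34 ≤ 177.4 N → static; friction equals the required 74.3 N.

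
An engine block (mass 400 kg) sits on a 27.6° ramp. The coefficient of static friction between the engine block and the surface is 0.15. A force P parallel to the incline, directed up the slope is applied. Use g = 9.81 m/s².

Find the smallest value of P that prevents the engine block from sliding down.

P_min ≈ 1300 N

The engine block tends to slide down (tan θ > μ_s), so at the point of impending slip friction acts up-slope at its limit: f = μ_s N.
P is parallel to the surface, so N = m g cos θ = 3480 N.
Along the incline: P + μ_s N = m g sin θ, so P = 1820 − 0.15×3480 = 1300 N.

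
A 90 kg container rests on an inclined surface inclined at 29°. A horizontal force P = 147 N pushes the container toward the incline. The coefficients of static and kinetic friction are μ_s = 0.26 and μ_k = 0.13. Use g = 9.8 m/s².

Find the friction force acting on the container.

f ≈ 110 N (up the incline)

Resolve perpendicular to the incline: N = m g cos θ + P sin θ = 90×9.8×cos 29° + 147×sin 29° = 842.7 N.
Along the incline, the net driving force (taking up-slope positive) is P cos θ − m g sin θ = 128.6 − 427.6 = -299 N, so equilibrium requires friction f = 299 N (up-slope).
The limit of static friction is μ_s N = 219.1 N.
|f_req| = 299 > 219.1 N → the container slides down the incline; f = μ_k N = 0.13 × 842.7 = 110 N.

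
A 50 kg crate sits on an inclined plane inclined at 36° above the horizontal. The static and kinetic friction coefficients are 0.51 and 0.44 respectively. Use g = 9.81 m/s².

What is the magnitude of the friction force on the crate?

f ≈ 175 N (up the incline)

The normal reaction is N = m g cos θ = 396.8 N.
Along the slope the weight component is m g sin θ = 288.3 N; friction must supply exactly this, acting up-slope.
Maximum static friction available: μ_s N = 0.51 × 396.8 = 202.4 N.
|288.3| exceeds 202.4 N, so the crate slips down-slope; friction is kinetic, f = μ_k N = 0.44×396.8 = 175 N.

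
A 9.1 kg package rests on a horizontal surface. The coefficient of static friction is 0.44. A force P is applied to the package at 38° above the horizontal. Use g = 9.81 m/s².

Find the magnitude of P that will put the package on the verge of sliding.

N = m g − P sin α (the pull lifts the package).
At impending slip, P cos α = μ_s N = μ_s (m g − P sin α).
Solving: P (cos α + μ_s sin α) = μ_s m g → P = 0.44×89.3/(cos 38° + 0.44 sin 38°) = 39.3/1.059 = 37.1 N.

P ≈ 37.1 N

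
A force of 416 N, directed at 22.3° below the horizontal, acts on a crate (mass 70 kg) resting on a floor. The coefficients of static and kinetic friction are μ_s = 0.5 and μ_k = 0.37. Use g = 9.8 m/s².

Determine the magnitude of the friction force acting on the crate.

Vertical equilibrium gives N = m g + P sin α = 843.9 N.
Horizontally, friction must balance P cos α = 384.9 N.
The static-friction limit is μ_s N = 421.9 N.
Since 384.9 N does not exceed the limit, the crate stays at rest and f = 385 N.

f ≈ 385 N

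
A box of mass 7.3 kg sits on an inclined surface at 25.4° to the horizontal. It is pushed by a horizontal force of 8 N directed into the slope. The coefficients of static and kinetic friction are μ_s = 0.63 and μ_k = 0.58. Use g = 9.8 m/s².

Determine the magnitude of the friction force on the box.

f ≈ 23.5 N (up the incline)

Normal direction: N = m g cos θ + P sin θ = 68.06 N.
Parallel to the incline: P cos θ − m g sin θ = 7.227 − 30.69 = -23.46 N; the friction needed to balance this is 23.46 N acting up the slope.
Maximum static friction: μ_s N = 0.63 × 68.06 = 42.88 N.
|f_req| = 23.46 ≤ 42.88 N → the box is in equilibrium; friction equals the required value.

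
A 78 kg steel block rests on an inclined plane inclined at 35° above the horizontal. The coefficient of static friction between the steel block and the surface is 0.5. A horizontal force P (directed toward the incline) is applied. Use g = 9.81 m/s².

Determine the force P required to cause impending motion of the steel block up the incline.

P ≈ 1410 N

At impending motion up the slope, friction acts down-slope at its limit: f = μ_s N.
Perpendicular to the incline: N = m g cos θ + P sin θ.
Along the incline: P cos θ = m g sin θ + μ_s N = m g sin θ + μ_s (m g cos θ + P sin θ).
Solving, P (cos θ − μ_s sin θ) = m g (sin θ + μ_s cos θ), so P = 78×9.81×(sin 35° + 0.5 cos 35°)/(cos 35° − 0.5 sin 35°) = 765×0.9832/0.5324 = 1410 N.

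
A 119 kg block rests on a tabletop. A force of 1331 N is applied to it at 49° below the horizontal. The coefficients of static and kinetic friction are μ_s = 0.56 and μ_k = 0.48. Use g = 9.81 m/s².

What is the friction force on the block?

N = m g + P sin α = 1167 + 1331×sin 49° = 2172 N.
The horizontal driving force is P cos α = 873.2 N, so equilibrium needs friction f = 873.2 N.
μ_s N = 0.56 × 2172 = 1216 N.
Since 873.2 N does not exceed the limit, the block stays at rest and f = 873 N.

f ≈ 873 N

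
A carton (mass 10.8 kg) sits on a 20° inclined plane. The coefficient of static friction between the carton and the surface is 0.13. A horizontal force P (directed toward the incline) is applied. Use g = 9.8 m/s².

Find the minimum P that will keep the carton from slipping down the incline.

The carton tends to slide down (tan θ > μ_s), so at the point of impending slip friction acts up-slope at its limit: f = μ_s N.
Perpendicular to the incline: N = m g cos θ + P sin θ.
Along the incline: P cos θ + μ_s N = m g sin θ, i.e. P cos θ + μ_s (m g cos θ + P sin θ) = m g sin θ.
Solving, P (cos θ + μ_s sin θ) = m g (sin θ − μ_s cos θ), so P = 106×0.2199/0.9842 = 23.6 N.

P_min ≈ 23.6 N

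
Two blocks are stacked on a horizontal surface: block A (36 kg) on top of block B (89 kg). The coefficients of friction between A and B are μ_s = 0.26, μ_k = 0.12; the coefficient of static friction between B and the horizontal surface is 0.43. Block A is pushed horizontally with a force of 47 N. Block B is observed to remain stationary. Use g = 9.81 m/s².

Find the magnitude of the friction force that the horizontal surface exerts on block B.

The normal force B exerts on A is simply A's weight, N₁ = 353.2 N.
Maximum static friction on A from B: μ_s N₁ = 0.26×353.2 = 91.82 N.
P = 47 N is within that limit, so A and B move together (both at rest); the A–B friction is simply f₁ = P = 47 N.
By Newton's third law B feels 47 N forward from A. With B stationary, the floor's static friction on B balances it: f₂ = 47 N (well within μ_s(m_A+m_B)g = 527.3 N).

f ≈ 47 N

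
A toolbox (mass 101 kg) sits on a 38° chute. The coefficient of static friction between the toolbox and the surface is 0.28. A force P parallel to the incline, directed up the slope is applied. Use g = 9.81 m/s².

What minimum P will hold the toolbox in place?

The toolbox tends to slide down (tan θ > μ_s), so at the point of impending slip friction acts up-slope at its limit: f = μ_s N.
P is parallel to the surface, so N = m g cos θ = 781 N.
Along the incline: P + μ_s N = m g sin θ, so P = 610 − 0.28×781 = 391 N.

P_min ≈ 391 N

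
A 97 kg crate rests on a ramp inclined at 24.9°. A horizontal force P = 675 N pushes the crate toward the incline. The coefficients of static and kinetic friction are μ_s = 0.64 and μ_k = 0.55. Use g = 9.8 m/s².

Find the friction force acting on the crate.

f ≈ 212 N (down the incline)

Resolve perpendicular to the incline: N = m g cos θ + P sin θ = 97×9.8×cos 24.9° + 675×sin 24.9° = 1146 N.
Along the incline, the net driving force (taking up-slope positive) is P cos θ − m g sin θ = 612.3 − 400.2 = 212 N, so equilibrium requires friction f = -212 N (down-slope).
Maximum static friction: μ_s N = 0.64 × 1146 = 733.7 N.
|f_req| = 212 ≤ 733.7 N → the crate is in equilibrium; friction equals the required value.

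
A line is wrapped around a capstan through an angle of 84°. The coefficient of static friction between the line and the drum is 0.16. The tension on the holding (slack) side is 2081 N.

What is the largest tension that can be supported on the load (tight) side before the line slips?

At impending slip the capstan equation gives T₂/T₁ = e^{μβ} with β in radians.
β = 84° × π/180 = 1.466 rad.
e^{μβ} = e^{0.16×1.466} = 1.264.
T₂ = T₁ · e^{μβ} = 2081 × 1.264 = 2630 N.

T_max ≈ 2630 N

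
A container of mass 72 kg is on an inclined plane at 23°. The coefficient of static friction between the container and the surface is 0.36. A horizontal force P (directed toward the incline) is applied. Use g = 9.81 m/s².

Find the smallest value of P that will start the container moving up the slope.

At impending motion up the slope, friction acts down-slope at its limit: f = μ_s N.
Perpendicular to the incline: N = m g cos θ + P sin θ.
Along the incline: P cos θ = m g sin θ + μ_s N = m g sin θ + μ_s (m g cos θ + P sin θ).
Solving, P (cos θ − μ_s sin θ) = m g (sin θ + μ_s cos θ), so P = 72×9.81×(sin 23° + 0.36 cos 23°)/(cos 23° − 0.36 sin 23°) = 706×0.7221/0.7798 = 654 N.

P ≈ 654 N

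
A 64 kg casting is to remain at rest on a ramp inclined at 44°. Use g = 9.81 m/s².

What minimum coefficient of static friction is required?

μ_s,min ≈ 0.966

At the slip threshold m g sin θ = μ_s m g cos θ, so μ_s,min = tan θ.
μ_s,min = tan 44° = 0.966.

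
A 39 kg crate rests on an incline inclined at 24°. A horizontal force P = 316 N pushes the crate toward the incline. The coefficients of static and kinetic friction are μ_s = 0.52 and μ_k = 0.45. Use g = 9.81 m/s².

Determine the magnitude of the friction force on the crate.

f ≈ 133 N (down the incline)

Normal direction: N = m g cos θ + P sin θ = 478 N.
Along the incline, the net driving force (taking up-slope positive) is P cos θ − m g sin θ = 288.7 − 155.6 = 133.1 N, so equilibrium requires friction f = -133.1 N (down-slope).
Maximum static friction: μ_s N = 0.52 × 478 = 248.6 N.
|f_req| = 133.1 ≤ 248.6 N → the crate is in equilibrium; friction equals the required value.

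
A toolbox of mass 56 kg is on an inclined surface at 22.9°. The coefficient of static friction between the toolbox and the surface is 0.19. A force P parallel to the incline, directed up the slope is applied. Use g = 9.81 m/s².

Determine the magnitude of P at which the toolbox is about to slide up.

P ≈ 310 N

At impending motion up the slope, friction acts down-slope at its limit: f = μ_s N.
P is parallel to the surface, so N = m g cos θ = 506 N.
Along the incline: P = m g sin θ + μ_s N = 214 + 0.19×506 = 310 N.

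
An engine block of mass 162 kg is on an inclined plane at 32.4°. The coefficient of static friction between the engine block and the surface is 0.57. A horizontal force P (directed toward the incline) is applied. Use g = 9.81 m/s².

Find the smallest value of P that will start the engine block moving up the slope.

At impending motion up the slope, friction acts down-slope at its limit: f = μ_s N.
Perpendicular to the incline: N = m g cos θ + P sin θ.
Along the incline: P cos θ = m g sin θ + μ_s N = m g sin θ + μ_s (m g cos θ + P sin θ).
Solving, P (cos θ − μ_s sin θ) = m g (sin θ + μ_s cos θ), so P = 162×9.81×(sin 32.4° + 0.57 cos 32.4°)/(cos 32.4° − 0.57 sin 32.4°) = 1590×1.017/0.5389 = 3000 N.

P ≈ 3000 N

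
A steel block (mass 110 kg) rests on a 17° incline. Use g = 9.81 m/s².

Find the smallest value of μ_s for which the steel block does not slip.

At the slip threshold m g sin θ = μ_s m g cos θ, so μ_s,min = tan θ.
μ_s,min = tan 17° = 0.306.

μ_s,min ≈ 0.306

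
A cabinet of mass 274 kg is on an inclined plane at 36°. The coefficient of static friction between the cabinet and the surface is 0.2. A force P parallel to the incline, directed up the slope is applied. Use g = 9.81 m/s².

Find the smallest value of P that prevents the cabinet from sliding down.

The cabinet tends to slide down (tan θ > μ_s), so at the point of impending slip friction acts up-slope at its limit: f = μ_s N.
P is parallel to the surface, so N = m g cos θ = 2170 N.
Along the incline: P + μ_s N = m g sin θ, so P = 1580 − 0.2×2170 = 1150 N.

P_min ≈ 1150 N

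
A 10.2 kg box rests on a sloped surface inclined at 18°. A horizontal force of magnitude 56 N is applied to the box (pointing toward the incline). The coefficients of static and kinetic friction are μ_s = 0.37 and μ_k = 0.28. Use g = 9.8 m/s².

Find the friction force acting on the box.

f ≈ 22.4 N (down the incline)

Resolve perpendicular to the incline: N = m g cos θ + P sin θ = 10.2×9.8×cos 18° + 56×sin 18° = 112.4 N.
Along the incline, the net driving force (taking up-slope positive) is P cos θ − m g sin θ = 53.26 − 30.89 = 22.37 N, so equilibrium requires friction f = -22.37 N (down-slope).
The limit of static friction is μ_s N = 41.58 N.
Since 22.37 N is within the 41.58 N limit, the box stays put and friction is exactly 22.4 N.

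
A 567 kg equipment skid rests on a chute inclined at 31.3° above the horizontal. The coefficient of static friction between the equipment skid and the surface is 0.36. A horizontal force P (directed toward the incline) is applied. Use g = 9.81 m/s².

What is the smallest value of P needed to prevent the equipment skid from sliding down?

P_min ≈ 1130 N

The equipment skid tends to slide down (tan θ > μ_s), so at the point of impending slip friction acts up-slope at its limit: f = μ_s N.
Perpendicular to the incline: N = m g cos θ + P sin θ.
Along the incline: P cos θ + μ_s N = m g sin θ, i.e. P cos θ + μ_s (m g cos θ + P sin θ) = m g sin θ.
Solving, P (cos θ + μ_s sin θ) = m g (sin θ − μ_s cos θ), so P = 5560×0.2119/1.041 = 1130 N.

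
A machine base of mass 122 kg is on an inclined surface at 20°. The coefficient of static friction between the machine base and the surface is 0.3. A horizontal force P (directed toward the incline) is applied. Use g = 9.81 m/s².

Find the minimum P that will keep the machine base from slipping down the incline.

The machine base tends to slide down (tan θ > μ_s), so at the point of impending slip friction acts up-slope at its limit: f = μ_s N.
Perpendicular to the incline: N = m g cos θ + P sin θ.
Along the incline: P cos θ + μ_s N = m g sin θ, i.e. P cos θ + μ_s (m g cos θ + P sin θ) = m g sin θ.
Solving, P (cos θ + μ_s sin θ) = m g (sin θ − μ_s cos θ), so P = 1200×0.06011/1.042 = 69 N.

P_min ≈ 69 N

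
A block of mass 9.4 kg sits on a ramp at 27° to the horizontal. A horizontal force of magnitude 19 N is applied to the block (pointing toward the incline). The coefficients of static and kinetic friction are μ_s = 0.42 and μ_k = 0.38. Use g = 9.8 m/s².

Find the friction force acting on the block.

f ≈ 24.9 N (up the incline)

The horizontal push has a component P sin θ into the surface, so N = m g cos θ + P sin θ = 82.08 + 8.626 = 90.71 N.
Along the incline, the net driving force (taking up-slope positive) is P cos θ − m g sin θ = 16.93 − 41.82 = -24.89 N, so equilibrium requires friction f = 24.89 N (up-slope).
Maximum static friction: μ_s N = 0.42 × 90.71 = 38.1 N.
|f_req| = 24.89 ≤ 38.1 N → the block is in equilibrium; friction equals the required value.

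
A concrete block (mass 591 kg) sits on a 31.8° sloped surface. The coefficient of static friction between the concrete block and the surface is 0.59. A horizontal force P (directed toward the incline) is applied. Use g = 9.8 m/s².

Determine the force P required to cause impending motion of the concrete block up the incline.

At impending motion up the slope, friction acts down-slope at its limit: f = μ_s N.
Perpendicular to the incline: N = m g cos θ + P sin θ.
Along the incline: P cos θ = m g sin θ + μ_s N = m g sin θ + μ_s (m g cos θ + P sin θ).
Solving, P (cos θ − μ_s sin θ) = m g (sin θ + μ_s cos θ), so P = 591×9.8×(sin 31.8° + 0.59 cos 31.8°)/(cos 31.8° − 0.59 sin 31.8°) = 5790×1.028/0.539 = 11100 N.

P ≈ 11100 N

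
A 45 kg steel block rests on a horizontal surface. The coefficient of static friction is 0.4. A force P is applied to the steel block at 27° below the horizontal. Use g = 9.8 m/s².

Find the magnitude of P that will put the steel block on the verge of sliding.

N = m g + P sin α (the push presses the steel block into the horizontal surface).
At impending slip, P cos α = μ_s N = μ_s (m g + P sin α).
Solving: P (cos α − μ_s sin α) = μ_s m g → P = 0.4×441/(cos 27° − 0.4 sin 27°) = 176/0.7094 = 249 N.

P ≈ 249 N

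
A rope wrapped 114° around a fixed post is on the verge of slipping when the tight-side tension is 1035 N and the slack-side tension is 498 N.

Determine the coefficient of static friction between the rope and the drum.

μ ≈ 0.368

T₂/T₁ = e^{μβ} → μ = ln(T₂/T₁)/β.
β = 114° = 1.99 rad.
μ = ln(1035/498)/1.99 = ln(2.078)/1.99 = 0.368.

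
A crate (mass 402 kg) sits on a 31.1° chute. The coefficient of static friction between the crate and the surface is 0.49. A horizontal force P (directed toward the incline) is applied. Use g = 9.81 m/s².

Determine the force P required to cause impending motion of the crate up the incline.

P ≈ 6120 N

At impending motion up the slope, friction acts down-slope at its limit: f = μ_s N.
Perpendicular to the incline: N = m g cos θ + P sin θ.
Along the incline: P cos θ = m g sin θ + μ_s N = m g sin θ + μ_s (m g cos θ + P sin θ).
Solving, P (cos θ − μ_s sin θ) = m g (sin θ + μ_s cos θ), so P = 402×9.81×(sin 31.1° + 0.49 cos 31.1°)/(cos 31.1° − 0.49 sin 31.1°) = 3940×0.9361/0.6032 = 6120 N.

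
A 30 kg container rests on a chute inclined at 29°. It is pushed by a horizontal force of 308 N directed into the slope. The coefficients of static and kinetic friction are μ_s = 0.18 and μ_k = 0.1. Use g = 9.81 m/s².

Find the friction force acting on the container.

Resolve perpendicular to the incline: N = m g cos θ + P sin θ = 30×9.81×cos 29° + 308×sin 29° = 406.7 N.
Parallel to the incline: P cos θ − m g sin θ = 269.4 − 142.7 = 126.7 N; the friction needed to balance this is 126.7 N acting down the slope.
The limit of static friction is μ_s N = 73.21 N.
|f_req| = 126.7 > 73.21 N → the container slides up the incline; f = μ_k N = 0.1 × 406.7 = 40.7 N.

f ≈ 40.7 N (down the incline)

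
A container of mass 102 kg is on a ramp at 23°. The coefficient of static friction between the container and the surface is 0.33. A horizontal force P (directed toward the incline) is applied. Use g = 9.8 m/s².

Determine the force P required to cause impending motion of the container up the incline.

At impending motion up the slope, friction acts down-slope at its limit: f = μ_s N.
Perpendicular to the incline: N = m g cos θ + P sin θ.
Along the incline: P cos θ = m g sin θ + μ_s N = m g sin θ + μ_s (m g cos θ + P sin θ).
Solving, P (cos θ − μ_s sin θ) = m g (sin θ + μ_s cos θ), so P = 102×9.8×(sin 23° + 0.33 cos 23°)/(cos 23° − 0.33 sin 23°) = 1000×0.6945/0.7916 = 877 N.

P ≈ 877 N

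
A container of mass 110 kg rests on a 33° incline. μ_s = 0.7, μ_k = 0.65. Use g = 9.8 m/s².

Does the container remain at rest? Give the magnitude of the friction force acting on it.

N = m g cos θ = 904 N.
Down-slope weight component: m g sin θ = 587 N.
μ_s N = 633 N.
587 ≤ 633 N, so it stays put; friction = 587 N.

f ≈ 587 N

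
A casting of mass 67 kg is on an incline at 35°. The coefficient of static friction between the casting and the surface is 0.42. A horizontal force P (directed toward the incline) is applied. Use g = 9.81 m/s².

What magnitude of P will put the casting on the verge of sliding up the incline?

At impending motion up the slope, friction acts down-slope at its limit: f = μ_s N.
Perpendicular to the incline: N = m g cos θ + P sin θ.
Along the incline: P cos θ = m g sin θ + μ_s N = m g sin θ + μ_s (m g cos θ + P sin θ).
Solving, P (cos θ − μ_s sin θ) = m g (sin θ + μ_s cos θ), so P = 67×9.81×(sin 35° + 0.42 cos 35°)/(cos 35° − 0.42 sin 35°) = 657×0.9176/0.5782 = 1040 N.

P ≈ 1040 N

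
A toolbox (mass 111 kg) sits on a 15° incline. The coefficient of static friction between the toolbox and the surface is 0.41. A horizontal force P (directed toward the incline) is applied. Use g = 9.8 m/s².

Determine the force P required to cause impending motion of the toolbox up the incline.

At impending motion up the slope, friction acts down-slope at its limit: f = μ_s N.
Perpendicular to the incline: N = m g cos θ + P sin θ.
Along the incline: P cos θ = m g sin θ + μ_s N = m g sin θ + μ_s (m g cos θ + P sin θ).
Solving, P (cos θ − μ_s sin θ) = m g (sin θ + μ_s cos θ), so P = 111×9.8×(sin 15° + 0.41 cos 15°)/(cos 15° − 0.41 sin 15°) = 1090×0.6548/0.8598 = 828 N.

P ≈ 828 N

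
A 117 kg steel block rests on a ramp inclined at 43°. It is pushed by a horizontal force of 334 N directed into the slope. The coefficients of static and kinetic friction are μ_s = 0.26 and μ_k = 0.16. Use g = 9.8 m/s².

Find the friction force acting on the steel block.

f ≈ 171 N (up the incline)

Resolve perpendicular to the incline: N = m g cos θ + P sin θ = 117×9.8×cos 43° + 334×sin 43° = 1066 N.
Parallel to the incline: P cos θ − m g sin θ = 244.3 − 782 = -537.7 N; the friction needed to balance this is 537.7 N acting up the slope.
Maximum static friction: μ_s N = 0.26 × 1066 = 277.3 N.
|f_req| = 537.7 > 277.3 N → the steel block slides down the incline; f = μ_k N = 0.16 × 1066 = 171 N.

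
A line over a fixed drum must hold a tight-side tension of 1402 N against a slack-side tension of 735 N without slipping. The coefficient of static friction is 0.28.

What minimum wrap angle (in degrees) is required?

β_min ≈ 132°

T₂/T₁ = e^{μβ} → β = ln(T₂/T₁)/μ.
β = ln(1402/735)/0.28 = 0.6458/0.28 = 2.306 rad.
In degrees: β = 2.306 × 180/π = 132°.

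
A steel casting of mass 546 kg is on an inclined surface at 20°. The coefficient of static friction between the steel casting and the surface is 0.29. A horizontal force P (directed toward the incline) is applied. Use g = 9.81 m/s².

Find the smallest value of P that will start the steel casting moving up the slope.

At impending motion up the slope, friction acts down-slope at its limit: f = μ_s N.
Perpendicular to the incline: N = m g cos θ + P sin θ.
Along the incline: P cos θ = m g sin θ + μ_s N = m g sin θ + μ_s (m g cos θ + P sin θ).
Solving, P (cos θ − μ_s sin θ) = m g (sin θ + μ_s cos θ), so P = 546×9.81×(sin 20° + 0.29 cos 20°)/(cos 20° − 0.29 sin 20°) = 5360×0.6145/0.8405 = 3920 N.

P ≈ 3920 N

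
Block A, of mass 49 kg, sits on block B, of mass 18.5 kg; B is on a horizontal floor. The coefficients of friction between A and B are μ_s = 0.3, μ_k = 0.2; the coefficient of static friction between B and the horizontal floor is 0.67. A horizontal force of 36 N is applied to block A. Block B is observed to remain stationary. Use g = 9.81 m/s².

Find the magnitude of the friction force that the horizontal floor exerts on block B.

f ≈ 36 N

Normal force at the A–B interface: N₁ = m_A g = 480.7 N.
Maximum static friction on A from B: μ_s N₁ = 0.3×480.7 = 144.2 N.
P = 36 N is within that limit, so A and B move together (both at rest); the A–B friction is simply f₁ = P = 36 N.
By Newton's third law B feels 36 N forward from A. With B stationary, the floor's static friction on B balances it: f₂ = 36 N (well within μ_s(m_A+m_B)g = 443.7 N).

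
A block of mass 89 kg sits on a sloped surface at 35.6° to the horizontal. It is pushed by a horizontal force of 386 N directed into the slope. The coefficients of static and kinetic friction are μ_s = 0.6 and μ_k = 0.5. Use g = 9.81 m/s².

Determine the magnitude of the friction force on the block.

f ≈ 194 N (up the incline)

Normal direction: N = m g cos θ + P sin θ = 934.6 N.
Parallel to the incline: P cos θ − m g sin θ = 313.9 − 508.2 = -194.4 N; the friction needed to balance this is 194.4 N acting up the slope.
The limit of static friction is μ_s N = 560.8 N.
|f_req| = 194.4 ≤ 560.8 N → the block is in equilibrium; friction equals the required value.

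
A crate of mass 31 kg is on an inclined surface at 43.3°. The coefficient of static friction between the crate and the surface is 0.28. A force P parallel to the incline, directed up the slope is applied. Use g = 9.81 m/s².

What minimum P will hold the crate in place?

P_min ≈ 147 N

The crate tends to slide down (tan θ > μ_s), so at the point of impending slip friction acts up-slope at its limit: f = μ_s N.
P is parallel to the surface, so N = m g cos θ = 221 N.
Along the incline: P + μ_s N = m g sin θ, so P = 209 − 0.28×221 = 147 N.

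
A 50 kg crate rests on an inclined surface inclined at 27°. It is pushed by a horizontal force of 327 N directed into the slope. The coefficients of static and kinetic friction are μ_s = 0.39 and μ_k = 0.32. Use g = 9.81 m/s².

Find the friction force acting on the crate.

f ≈ 68.7 N (down the incline)

Normal direction: N = m g cos θ + P sin θ = 585.5 N.
Parallel to the incline: P cos θ − m g sin θ = 291.4 − 222.7 = 68.68 N; the friction needed to balance this is 68.68 N acting down the slope.
The limit of static friction is μ_s N = 228.3 N.
Since 68.68 N is within the 228.3 N limit, the crate stays put and friction is exactly 68.7 N.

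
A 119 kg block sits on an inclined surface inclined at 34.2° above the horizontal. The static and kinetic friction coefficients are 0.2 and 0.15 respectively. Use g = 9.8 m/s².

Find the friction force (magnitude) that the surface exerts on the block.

Perpendicular to the surface, N = m g cos θ = 119·9.8·cos 34.2° = 964.5 N.
For equilibrium along the incline, friction must balance the weight component: f = m g sin θ = 655.5 N up the slope.
Maximum static friction available: μ_s N = 0.2 × 964.5 = 192.9 N.
Since |655.5| > 192.9 N, static friction cannot hold it; the block slides down the incline and kinetic friction applies: f = μ_k N = 0.15 × 964.5 = 145 N.

f ≈ 145 N (up the incline)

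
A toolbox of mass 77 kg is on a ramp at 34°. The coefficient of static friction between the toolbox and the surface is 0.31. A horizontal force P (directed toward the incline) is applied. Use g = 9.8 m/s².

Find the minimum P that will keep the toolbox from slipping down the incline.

The toolbox tends to slide down (tan θ > μ_s), so at the point of impending slip friction acts up-slope at its limit: f = μ_s N.
Perpendicular to the incline: N = m g cos θ + P sin θ.
Along the incline: P cos θ + μ_s N = m g sin θ, i.e. P cos θ + μ_s (m g cos θ + P sin θ) = m g sin θ.
Solving, P (cos θ + μ_s sin θ) = m g (sin θ − μ_s cos θ), so P = 755×0.3022/1.002 = 227 N.

P_min ≈ 227 N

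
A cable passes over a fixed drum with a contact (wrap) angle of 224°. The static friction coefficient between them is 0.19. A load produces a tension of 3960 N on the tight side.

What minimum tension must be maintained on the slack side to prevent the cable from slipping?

Capstan equation at impending slip: T_tight/T_slack = e^{μβ}.
β = 224° = 3.91 rad; e^{μβ} = e^{0.19×3.91} = 2.102.
T_slack = T_tight / e^{μβ} = 3960 / 2.102 = 1880 N.

T_min ≈ 1880 N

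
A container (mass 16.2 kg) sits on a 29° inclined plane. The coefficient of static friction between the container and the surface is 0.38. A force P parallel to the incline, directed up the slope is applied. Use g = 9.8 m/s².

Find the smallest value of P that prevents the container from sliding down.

P_min ≈ 24.2 N

The container tends to slide down (tan θ > μ_s), so at the point of impending slip friction acts up-slope at its limit: f = μ_s N.
P is parallel to the surface, so N = m g cos θ = 139 N.
Along the incline: P + μ_s N = m g sin θ, so P = 77 − 0.38×139 = 24.2 N.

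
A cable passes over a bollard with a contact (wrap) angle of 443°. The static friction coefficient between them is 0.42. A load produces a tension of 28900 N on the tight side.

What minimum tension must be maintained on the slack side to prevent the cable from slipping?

Capstan equation at impending slip: T_tight/T_slack = e^{μβ}.
β = 443° = 7.732 rad; e^{μβ} = e^{0.42×7.732} = 25.72.
T_slack = T_tight / e^{μβ} = 28900 / 25.72 = 1120 N.

T_min ≈ 1120 N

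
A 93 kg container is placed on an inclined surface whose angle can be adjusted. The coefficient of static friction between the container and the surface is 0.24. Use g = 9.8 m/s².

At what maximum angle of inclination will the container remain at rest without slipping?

θ_max ≈ 13.5°

At the slip threshold, m g sin θ = μ_s · m g cos θ, so tan θ = μ_s.
θ_max = arctan(0.24) = 13.5°.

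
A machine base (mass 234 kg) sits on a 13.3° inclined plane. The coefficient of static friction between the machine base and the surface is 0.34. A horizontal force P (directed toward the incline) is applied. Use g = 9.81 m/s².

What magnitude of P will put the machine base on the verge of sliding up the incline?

P ≈ 1440 N

At impending motion up the slope, friction acts down-slope at its limit: f = μ_s N.
Perpendicular to the incline: N = m g cos θ + P sin θ.
Along the incline: P cos θ = m g sin θ + μ_s N = m g sin θ + μ_s (m g cos θ + P sin θ).
Solving, P (cos θ − μ_s sin θ) = m g (sin θ + μ_s cos θ), so P = 234×9.81×(sin 13.3° + 0.34 cos 13.3°)/(cos 13.3° − 0.34 sin 13.3°) = 2300×0.5609/0.895 = 1440 N.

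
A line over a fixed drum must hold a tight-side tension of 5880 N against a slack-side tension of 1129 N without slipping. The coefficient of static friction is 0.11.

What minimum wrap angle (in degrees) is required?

β_min ≈ 860°

T₂/T₁ = e^{μβ} → β = ln(T₂/T₁)/μ.
β = ln(5880/1129)/0.11 = 1.65/0.11 = 15 rad.
In degrees: β = 15 × 180/π = 860°.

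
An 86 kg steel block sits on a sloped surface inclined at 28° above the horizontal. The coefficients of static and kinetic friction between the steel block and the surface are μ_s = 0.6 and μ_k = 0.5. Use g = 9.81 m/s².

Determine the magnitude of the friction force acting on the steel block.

f ≈ 396 N (up the incline)

The normal reaction is N = m g cos θ = 744.9 N.
Along the slope the weight component is m g sin θ = 396.1 N; friction must supply exactly this, acting up-slope.
Static friction can supply at most μ_s N = 446.9 N.
Since |396.1| ≤ 446.9 N, static friction is sufficient; f equals the required value, not μ_s N.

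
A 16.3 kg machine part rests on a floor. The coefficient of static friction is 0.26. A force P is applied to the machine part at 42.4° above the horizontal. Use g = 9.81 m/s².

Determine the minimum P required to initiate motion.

N = m g − P sin α (the pull lifts the machine part).
At impending slip, P cos α = μ_s N = μ_s (m g − P sin α).
Solving: P (cos α + μ_s sin α) = μ_s m g → P = 0.26×160/(cos 42.4° + 0.26 sin 42.4°) = 41.6/0.9138 = 45.5 N.

P ≈ 45.5 N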